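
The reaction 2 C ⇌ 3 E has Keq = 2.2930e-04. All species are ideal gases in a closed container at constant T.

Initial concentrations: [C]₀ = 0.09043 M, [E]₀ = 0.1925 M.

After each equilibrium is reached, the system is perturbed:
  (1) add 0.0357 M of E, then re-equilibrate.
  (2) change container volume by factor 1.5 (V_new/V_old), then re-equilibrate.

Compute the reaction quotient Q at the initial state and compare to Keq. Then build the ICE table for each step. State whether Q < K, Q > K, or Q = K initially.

Q₀ = 0.8723; Q > K (proceeds reverse)

Q₀ = 0.8723 vs Keq = 2.2930e-04 ⇒ Q>K, reverse
Step 1:
                  C         E
  I         0.09043    0.1925
  C          0.1142   -0.1712
  E          0.2046   0.02125
  solve Keq expr → x = -0.05708; check Q = 2.2930e-04
Then add 0.0357 M of E.
Step 2:
                  C         E
  I          0.2046   0.05695
  C         0.02277  -0.03415
  E          0.2274    0.0228
  solve Keq expr → x = -0.01138; check Q = 2.2930e-04
Then change container volume by factor 1.5 (V_new/V_old).
Step 3:
                  C         E
  I          0.1516    0.0152
  C       -0.001395  0.002093
  E          0.1502   0.01729
  solve Keq expr → x = 6.9759e-04; check Q = 2.2930e-04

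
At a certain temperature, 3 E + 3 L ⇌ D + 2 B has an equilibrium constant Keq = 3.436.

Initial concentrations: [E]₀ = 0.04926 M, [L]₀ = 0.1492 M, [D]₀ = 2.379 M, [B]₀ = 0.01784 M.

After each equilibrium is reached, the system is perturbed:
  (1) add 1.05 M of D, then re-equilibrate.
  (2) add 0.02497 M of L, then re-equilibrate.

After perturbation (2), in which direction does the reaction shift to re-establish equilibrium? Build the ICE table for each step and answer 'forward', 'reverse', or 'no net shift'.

Direction: forward

Q₀ = 1907 vs Keq = 3.436 ⇒ Q>K, reverse
Step 1:
                   E          L          D          B
  init       0.04926     0.1492      2.379    0.01784
  Δ          0.02417    0.02417  -0.008056   -0.01611
  eq         0.07343     0.1734      2.371   0.001729
  solve Keq expr → x = -0.008056; check Q = 3.436
Then add 1.05 M of D.
Step 2:
                   E          L          D          B
  init       0.07343     0.1734      3.421   0.001729
  Δ       4.0860e-04 4.0860e-04 -1.3620e-04 -2.7240e-04
  eq         0.07384     0.1738      3.421   0.001457
  solve Keq expr → x = -1.3620e-04; check Q = 3.436
Then add 0.02497 M of L.
Step 3:
                   E          L          D          B
  init       0.07384     0.1987      3.421   0.001457
  Δ       -4.5374e-04 -4.5374e-04 1.5125e-04 3.0249e-04
  eq         0.07338     0.1983      3.421   0.001759
  solve Keq expr → x = 1.5125e-04; check Q = 3.436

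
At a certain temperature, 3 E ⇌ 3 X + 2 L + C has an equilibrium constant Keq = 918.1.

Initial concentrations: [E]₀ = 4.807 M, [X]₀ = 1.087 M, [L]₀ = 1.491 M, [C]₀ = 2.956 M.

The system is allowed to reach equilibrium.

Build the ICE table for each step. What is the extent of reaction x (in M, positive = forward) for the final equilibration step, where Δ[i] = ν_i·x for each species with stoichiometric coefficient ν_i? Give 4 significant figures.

x = 1.057 M

Q₀ = 0.07598 vs Keq = 918.1 ⇒ Q<K, forward
Step 1:
                   E          X          L          C
  init         4.807      1.087      1.491      2.956
  Δ            -3.17       3.17      2.114      1.057
  eq           1.637      4.257      3.605      4.013
  solve Keq expr → x = 1.057; check Q = 918.1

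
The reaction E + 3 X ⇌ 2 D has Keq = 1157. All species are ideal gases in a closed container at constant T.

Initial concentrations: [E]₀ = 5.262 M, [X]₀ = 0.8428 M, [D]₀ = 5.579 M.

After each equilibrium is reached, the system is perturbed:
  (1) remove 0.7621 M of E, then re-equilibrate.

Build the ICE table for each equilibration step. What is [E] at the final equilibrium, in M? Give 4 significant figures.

Q₀ = 9.881 vs Keq = 1157 ⇒ Q<K, forward
Step 1:
                   E          X          D
  Initial      5.262     0.8428      5.579
  Change     -0.2197     -0.659     0.4393
  Equil        5.042     0.1838      6.018
  solve Keq expr → x = 0.2197; check Q = 1157
Then remove 0.7621 M of E.
Step 2:
                   E          X          D
  Initial       4.28     0.1838      6.018
  Change    0.003374    0.01012  -0.006748
  Equil        4.284     0.1939      6.012
  solve Keq expr → x = -0.003374; check Q = 1157

[E]_eq = 4.284 M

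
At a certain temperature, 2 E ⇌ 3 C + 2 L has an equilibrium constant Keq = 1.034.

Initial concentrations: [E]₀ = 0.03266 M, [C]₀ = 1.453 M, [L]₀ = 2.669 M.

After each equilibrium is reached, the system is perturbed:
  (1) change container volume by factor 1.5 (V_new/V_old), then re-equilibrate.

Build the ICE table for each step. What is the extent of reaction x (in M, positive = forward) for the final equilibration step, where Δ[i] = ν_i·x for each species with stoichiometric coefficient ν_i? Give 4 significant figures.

x = 0.03318 M

Q₀ = 2.0486e+04 vs Keq = 1.034 ⇒ Q>K, reverse
Step 1:
                    E           C           L
  init        0.03266       1.453       2.669
  Δ             0.644      -0.966      -0.644
  eq           0.6767       0.487       2.025
  solve Keq expr → x = -0.322; check Q = 1.034
Then change container volume by factor 1.5 (V_new/V_old).
Step 2:
                    E           C           L
  init         0.4511      0.3246        1.35
  Δ          -0.06635     0.09953     0.06635
  eq           0.3848      0.4242       1.416
  solve Keq expr → x = 0.03318; check Q = 1.034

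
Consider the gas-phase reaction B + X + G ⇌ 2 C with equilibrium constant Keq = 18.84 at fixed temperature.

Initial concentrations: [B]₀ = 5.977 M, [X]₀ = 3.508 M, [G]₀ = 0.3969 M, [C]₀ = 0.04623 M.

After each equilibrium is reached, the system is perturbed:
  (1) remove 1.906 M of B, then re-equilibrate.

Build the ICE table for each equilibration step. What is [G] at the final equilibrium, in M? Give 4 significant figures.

[G]_eq = 0.003221 M

Q₀ = 2.5682e-04 vs Keq = 18.84 ⇒ Q<K, forward
Step 1:
                    B           X           G           C
  Initial       5.977       3.508      0.3969     0.04623
  Change      -0.3948     -0.3948     -0.3948      0.7895
  Equil         5.582       3.113    0.002133      0.8358
  solve Keq expr → x = 0.3948; check Q = 18.84
Then remove 1.906 M of B.
Step 2:
                    B           X           G           C
  Initial       3.676       3.113    0.002133      0.8358
  Change     0.001087    0.001087    0.001087   -0.002174
  Equil         3.677       3.114    0.003221      0.8336
  solve Keq expr → x = -0.001087; check Q = 18.84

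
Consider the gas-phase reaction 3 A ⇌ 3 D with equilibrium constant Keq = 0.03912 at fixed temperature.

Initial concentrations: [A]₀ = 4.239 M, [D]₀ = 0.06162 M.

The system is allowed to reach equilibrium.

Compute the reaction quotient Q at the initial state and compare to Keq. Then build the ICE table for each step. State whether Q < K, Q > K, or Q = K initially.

Q₀ = 3.0717e-06 vs Keq = 0.03912 ⇒ Q<K, forward
Step 1:
                    A           D
  Initial       4.239     0.06162
  Change       -1.028       1.028
  Equil         3.211        1.09
  solve Keq expr → x = 0.3428; check Q = 0.03912

Q₀ = 3.0717e-06; Q < K (proceeds forward)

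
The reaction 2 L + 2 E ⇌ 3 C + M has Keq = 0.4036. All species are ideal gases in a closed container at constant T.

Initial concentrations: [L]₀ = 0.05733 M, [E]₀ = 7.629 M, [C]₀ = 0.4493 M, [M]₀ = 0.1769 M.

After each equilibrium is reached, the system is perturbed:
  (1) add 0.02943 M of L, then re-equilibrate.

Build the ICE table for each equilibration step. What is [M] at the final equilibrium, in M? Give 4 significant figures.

[M]_eq = 0.2025 M

Q₀ = 0.08388 vs Keq = 0.4036 ⇒ Q<K, forward
Step 1:
                  L         E         C         M
  Initial   0.05733     7.629    0.4493    0.1769
  Change   -0.02646  -0.02646   0.03969   0.01323
  Equil     0.03087     7.603     0.489    0.1901
  solve Keq expr → x = 0.01323; check Q = 0.4036
Then add 0.02943 M of L.
Step 2:
                  L         E         C         M
  Initial    0.0603     7.603     0.489    0.1901
  Change   -0.02465  -0.02465   0.03697   0.01232
  Equil     0.03565     7.578     0.526    0.2025
  solve Keq expr → x = 0.01232; check Q = 0.4036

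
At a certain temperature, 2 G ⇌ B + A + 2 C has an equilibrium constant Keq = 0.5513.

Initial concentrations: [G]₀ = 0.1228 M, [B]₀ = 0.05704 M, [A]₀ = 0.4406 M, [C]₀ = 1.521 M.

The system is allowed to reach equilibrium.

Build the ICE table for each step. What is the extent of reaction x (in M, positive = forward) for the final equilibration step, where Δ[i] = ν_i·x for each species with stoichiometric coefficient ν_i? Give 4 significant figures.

Q₀ = 3.856 vs Keq = 0.5513 ⇒ Q>K, reverse
Step 1:
                   G          B          A          C
  Initial     0.1228    0.05704     0.4406      1.521
  Change     0.06758   -0.03379   -0.03379   -0.06758
  Equil       0.1904    0.02325     0.4068      1.453
  solve Keq expr → x = -0.03379; check Q = 0.5513

x = -0.03379 M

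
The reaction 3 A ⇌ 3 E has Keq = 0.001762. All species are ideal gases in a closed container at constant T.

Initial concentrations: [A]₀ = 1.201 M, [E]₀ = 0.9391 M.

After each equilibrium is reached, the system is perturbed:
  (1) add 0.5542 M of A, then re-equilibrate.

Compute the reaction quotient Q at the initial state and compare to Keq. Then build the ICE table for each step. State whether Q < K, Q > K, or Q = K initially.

Q₀ = 0.4781; Q > K (proceeds reverse)

Q₀ = 0.4781 vs Keq = 0.001762 ⇒ Q>K, reverse
Step 1:
                  A         E
  I           1.201    0.9391
  C          0.7085   -0.7085
  E           1.909    0.2306
  solve Keq expr → x = -0.2362; check Q = 0.001762
Then add 0.5542 M of A.
Step 2:
                  A         E
  I           2.464    0.2306
  C        -0.05972   0.05972
  E           2.404    0.2904
  solve Keq expr → x = 0.01991; check Q = 0.001762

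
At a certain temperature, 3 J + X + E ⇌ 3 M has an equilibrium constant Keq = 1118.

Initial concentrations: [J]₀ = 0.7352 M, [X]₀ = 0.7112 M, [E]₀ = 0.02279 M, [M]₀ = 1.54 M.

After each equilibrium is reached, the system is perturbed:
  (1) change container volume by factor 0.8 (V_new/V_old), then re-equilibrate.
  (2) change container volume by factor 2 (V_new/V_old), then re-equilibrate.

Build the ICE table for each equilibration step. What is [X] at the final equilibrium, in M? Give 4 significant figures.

Q₀ = 567 vs Keq = 1118 ⇒ Q<K, forward
Step 1:
                  J         X         E         M
  Initial    0.7352    0.7112   0.02279      1.54
  Change   -0.02698 -0.008993 -0.008993   0.02698
  Equil      0.7082    0.7022    0.0138     1.567
  solve Keq expr → x = 0.008993; check Q = 1118
Then change container volume by factor 0.8 (V_new/V_old).
Step 2:
                  J         X         E         M
  Initial    0.8853    0.8778   0.01725     1.959
  Change   -0.01573 -0.005244 -0.005244   0.01573
  Equil      0.8695    0.8725     0.012     1.974
  solve Keq expr → x = 0.005244; check Q = 1118
Then change container volume by factor 2 (V_new/V_old).
Step 3:
                  J         X         E         M
  Initial    0.4348    0.4363  0.006001    0.9872
  Change    0.03295   0.01098   0.01098  -0.03295
  Equil      0.4677    0.4472   0.01699    0.9543
  solve Keq expr → x = -0.01098; check Q = 1118

[X]_eq = 0.4472 M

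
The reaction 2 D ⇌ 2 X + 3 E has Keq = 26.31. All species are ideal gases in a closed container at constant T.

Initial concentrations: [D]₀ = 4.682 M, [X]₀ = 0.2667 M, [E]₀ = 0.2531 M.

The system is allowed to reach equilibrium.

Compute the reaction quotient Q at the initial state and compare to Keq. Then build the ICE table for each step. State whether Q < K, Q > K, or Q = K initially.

Q₀ = 5.2609e-05; Q < K (proceeds forward)

Q₀ = 5.2609e-05 vs Keq = 26.31 ⇒ Q<K, forward
Step 1:
                  D         X         E
  I           4.682    0.2667    0.2531
  C          -2.023     2.023     3.034
  E           2.659     2.289     3.287
  solve Keq expr → x = 1.011; check Q = 26.31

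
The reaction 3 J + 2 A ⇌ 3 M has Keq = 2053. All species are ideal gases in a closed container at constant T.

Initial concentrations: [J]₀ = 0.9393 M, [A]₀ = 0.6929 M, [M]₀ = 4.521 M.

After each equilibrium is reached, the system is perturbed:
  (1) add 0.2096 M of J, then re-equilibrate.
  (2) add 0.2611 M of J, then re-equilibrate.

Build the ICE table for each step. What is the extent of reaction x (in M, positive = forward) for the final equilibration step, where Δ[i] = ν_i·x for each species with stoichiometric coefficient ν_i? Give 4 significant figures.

x = 0.04108 M

Q₀ = 232.2 vs Keq = 2053 ⇒ Q<K, forward
Step 1:
                  J         A         M
  Initial    0.9393    0.6929     4.521
  Change    -0.3186   -0.2124    0.3186
  Equil      0.6207    0.4805      4.84
  solve Keq expr → x = 0.1062; check Q = 2053
Then add 0.2096 M of J.
Step 2:
                  J         A         M
  Initial    0.8303    0.4805      4.84
  Change    -0.1159  -0.07728    0.1159
  Equil      0.7144    0.4032     4.956
  solve Keq expr → x = 0.03864; check Q = 2053
Then add 0.2611 M of J.
Step 3:
                  J         A         M
  Initial    0.9755    0.4032     4.956
  Change    -0.1232  -0.08216    0.1232
  Equil      0.8522    0.3211     5.079
  solve Keq expr → x = 0.04108; check Q = 2053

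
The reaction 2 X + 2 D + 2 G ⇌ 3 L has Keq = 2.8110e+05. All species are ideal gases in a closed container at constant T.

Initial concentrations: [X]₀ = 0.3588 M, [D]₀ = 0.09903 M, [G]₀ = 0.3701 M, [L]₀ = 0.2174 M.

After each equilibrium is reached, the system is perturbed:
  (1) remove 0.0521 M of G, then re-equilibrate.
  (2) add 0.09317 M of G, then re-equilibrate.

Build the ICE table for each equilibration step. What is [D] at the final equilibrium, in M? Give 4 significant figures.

Q₀ = 59.42 vs Keq = 2.8110e+05 ⇒ Q<K, forward
Step 1:
                    X           D           G           L
  I            0.3588     0.09903      0.3701      0.2174
  C          -0.09353    -0.09353    -0.09353      0.1403
  E            0.2653      0.0055      0.2766      0.3577
  solve Keq expr → x = 0.04677; check Q = 2.8110e+05
Then remove 0.0521 M of G.
Step 2:
                    X           D           G           L
  I            0.2653      0.0055      0.2245      0.3577
  C          0.001163    0.001163    0.001163   -0.001745
  E            0.2664    0.006663      0.2256       0.356
  solve Keq expr → x = -5.8156e-04; check Q = 2.8110e+05
Then add 0.09317 M of G.
Step 3:
                    X           D           G           L
  I            0.2664    0.006663      0.3188       0.356
  C         -0.001832   -0.001832   -0.001832    0.002748
  E            0.2646    0.004831       0.317      0.3587
  solve Keq expr → x = 9.1587e-04; check Q = 2.8110e+05

[D]_eq = 0.004831 M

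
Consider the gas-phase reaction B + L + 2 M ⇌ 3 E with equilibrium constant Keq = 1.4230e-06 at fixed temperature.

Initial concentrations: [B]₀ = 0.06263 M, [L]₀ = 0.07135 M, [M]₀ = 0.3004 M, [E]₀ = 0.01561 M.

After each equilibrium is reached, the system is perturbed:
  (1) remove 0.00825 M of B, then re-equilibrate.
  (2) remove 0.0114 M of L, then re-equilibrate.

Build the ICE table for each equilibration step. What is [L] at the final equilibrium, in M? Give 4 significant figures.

Q₀ = 0.009433 vs Keq = 1.4230e-06 ⇒ Q>K, reverse
Step 1:
                   B          L          M          E
  init       0.06263    0.07135     0.3004    0.01561
  Δ         0.004907   0.004907   0.009813   -0.01472
  eq         0.06754    0.07626     0.3102 8.9012e-04
  solve Keq expr → x = -0.004907; check Q = 1.4230e-06
Then remove 0.00825 M of B.
Step 2:
                   B          L          M          E
  init       0.05929    0.07626     0.3102 8.9012e-04
  Δ       1.2559e-05 1.2559e-05 2.5118e-05 -3.7676e-05
  eq          0.0593    0.07627     0.3102 8.5244e-04
  solve Keq expr → x = -1.2559e-05; check Q = 1.4230e-06
Then remove 0.0114 M of L.
Step 3:
                   B          L          M          E
  init        0.0593    0.06487     0.3102 8.5244e-04
  Δ       1.4867e-05 1.4867e-05 2.9735e-05 -4.4602e-05
  eq         0.05931    0.06488     0.3103 8.0784e-04
  solve Keq expr → x = -1.4867e-05; check Q = 1.4230e-06

[L]_eq = 0.06488 M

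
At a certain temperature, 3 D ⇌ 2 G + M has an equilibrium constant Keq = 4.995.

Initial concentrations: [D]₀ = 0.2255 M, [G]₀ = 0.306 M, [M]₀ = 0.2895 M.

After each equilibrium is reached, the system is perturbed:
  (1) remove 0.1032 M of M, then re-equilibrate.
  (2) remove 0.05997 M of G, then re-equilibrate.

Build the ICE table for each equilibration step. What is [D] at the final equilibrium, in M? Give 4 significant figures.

Q₀ = 2.364 vs Keq = 4.995 ⇒ Q<K, forward
Step 1:
                  D         G         M
  I          0.2255     0.306    0.2895
  C        -0.03765    0.0251   0.01255
  E          0.1879    0.3311     0.302
  solve Keq expr → x = 0.01255; check Q = 4.995
Then remove 0.1032 M of M.
Step 2:
                  D         G         M
  I          0.1879    0.3311    0.1988
  C        -0.01864   0.01243  0.006215
  E          0.1692    0.3435    0.2051
  solve Keq expr → x = 0.006215; check Q = 4.995
Then remove 0.05997 M of G.
Step 3:
                  D         G         M
  I          0.1692    0.2836    0.2051
  C        -0.01546   0.01031  0.005154
  E          0.1537    0.2939    0.2102
  solve Keq expr → x = 0.005154; check Q = 4.995

[D]_eq = 0.1537 M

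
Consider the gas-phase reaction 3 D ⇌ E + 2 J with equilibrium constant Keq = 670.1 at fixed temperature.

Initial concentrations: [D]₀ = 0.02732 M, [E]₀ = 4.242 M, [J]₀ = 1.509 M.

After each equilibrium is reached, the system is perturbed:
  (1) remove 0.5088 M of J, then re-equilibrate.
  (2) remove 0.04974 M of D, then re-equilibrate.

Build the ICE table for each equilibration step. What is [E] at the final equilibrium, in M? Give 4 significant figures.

Q₀ = 4.7370e+05 vs Keq = 670.1 ⇒ Q>K, reverse
Step 1:
                  D         E         J
  I         0.02732     4.242     1.509
  C          0.2003  -0.06676   -0.1335
  E          0.2276     4.175     1.375
  solve Keq expr → x = -0.06676; check Q = 670.1
Then remove 0.5088 M of J.
Step 2:
                  D         E         J
  I          0.2276     4.175    0.8667
  C        -0.05535   0.01845    0.0369
  E          0.1722     4.194    0.9036
  solve Keq expr → x = 0.01845; check Q = 670.1
Then remove 0.04974 M of D.
Step 3:
                  D         E         J
  I          0.1225     4.194    0.9036
  C         0.04565  -0.01522  -0.03043
  E          0.1681     4.178    0.8732
  solve Keq expr → x = -0.01522; check Q = 670.1

[E]_eq = 4.178 M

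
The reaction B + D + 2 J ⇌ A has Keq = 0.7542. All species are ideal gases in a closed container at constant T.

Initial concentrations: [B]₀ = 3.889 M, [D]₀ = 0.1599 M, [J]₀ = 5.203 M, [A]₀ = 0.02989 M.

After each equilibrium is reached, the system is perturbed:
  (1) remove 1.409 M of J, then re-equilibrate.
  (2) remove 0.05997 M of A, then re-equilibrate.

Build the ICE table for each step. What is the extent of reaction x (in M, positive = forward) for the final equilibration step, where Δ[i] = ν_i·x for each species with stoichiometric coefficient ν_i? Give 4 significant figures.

x = 0.001695 M

Q₀ = 0.001776 vs Keq = 0.7542 ⇒ Q<K, forward
Step 1:
                    B           D           J           A
  init          3.889      0.1599       5.203     0.02989
  Δ           -0.1571     -0.1571     -0.3142      0.1571
  eq            3.732     0.00278       4.889       0.187
  solve Keq expr → x = 0.1571; check Q = 0.7542
Then remove 1.409 M of J.
Step 2:
                    B           D           J           A
  init          3.732     0.00278        3.48       0.187
  Δ          0.002611    0.002611    0.005221   -0.002611
  eq            3.734    0.005391       3.485      0.1844
  solve Keq expr → x = -0.002611; check Q = 0.7542
Then remove 0.05997 M of A.
Step 3:
                    B           D           J           A
  init          3.734    0.005391       3.485      0.1244
  Δ         -0.001695   -0.001695   -0.003389    0.001695
  eq            3.733    0.003696       3.482      0.1261
  solve Keq expr → x = 0.001695; check Q = 0.7542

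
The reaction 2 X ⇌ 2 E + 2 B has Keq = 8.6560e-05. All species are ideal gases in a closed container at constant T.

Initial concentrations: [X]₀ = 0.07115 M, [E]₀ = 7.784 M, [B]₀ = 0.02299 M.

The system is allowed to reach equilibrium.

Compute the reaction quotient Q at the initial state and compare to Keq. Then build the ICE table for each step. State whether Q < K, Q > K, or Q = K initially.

Q₀ = 6.326 vs Keq = 8.6560e-05 ⇒ Q>K, reverse
Step 1:
                  X         E         B
  I         0.07115     7.784   0.02299
  C         0.02288  -0.02288  -0.02288
  E         0.09403     7.761 1.1272e-04
  solve Keq expr → x = -0.01144; check Q = 8.6560e-05

Q₀ = 6.326; Q > K (proceeds reverse)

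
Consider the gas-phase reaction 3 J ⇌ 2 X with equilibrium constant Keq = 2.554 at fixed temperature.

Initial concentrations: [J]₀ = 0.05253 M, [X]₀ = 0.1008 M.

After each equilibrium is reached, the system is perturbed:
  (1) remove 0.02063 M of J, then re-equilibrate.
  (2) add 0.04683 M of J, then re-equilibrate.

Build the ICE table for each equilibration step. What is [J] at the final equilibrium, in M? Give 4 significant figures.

[J]_eq = 0.1246 M

Q₀ = 70.1 vs Keq = 2.554 ⇒ Q>K, reverse
Step 1:
                   J          X
  Initial    0.05253     0.1008
  Change     0.06032   -0.04021
  Equil       0.1129    0.06059
  solve Keq expr → x = -0.02011; check Q = 2.554
Then remove 0.02063 M of J.
Step 2:
                   J          X
  Initial    0.09222    0.06059
  Change     0.01118  -0.007451
  Equil       0.1034    0.05313
  solve Keq expr → x = -0.003726; check Q = 2.554
Then add 0.04683 M of J.
Step 3:
                   J          X
  Initial     0.1502    0.05313
  Change    -0.02567    0.01712
  Equil       0.1246    0.07025
  solve Keq expr → x = 0.008558; check Q = 2.554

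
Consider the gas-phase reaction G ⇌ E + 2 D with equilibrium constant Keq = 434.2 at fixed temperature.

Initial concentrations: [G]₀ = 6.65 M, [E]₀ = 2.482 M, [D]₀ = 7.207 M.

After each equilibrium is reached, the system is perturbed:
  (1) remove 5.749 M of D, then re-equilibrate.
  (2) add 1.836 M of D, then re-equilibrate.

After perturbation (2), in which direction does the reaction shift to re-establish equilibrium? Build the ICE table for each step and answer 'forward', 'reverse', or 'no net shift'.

Q₀ = 19.39 vs Keq = 434.2 ⇒ Q<K, forward
Step 1:
                   G          E          D
  I             6.65      2.482      7.207
  C           -3.662      3.662      7.324
  E            2.988      6.144      14.53
  solve Keq expr → x = 3.662; check Q = 434.2
Then remove 5.749 M of D.
Step 2:
                   G          E          D
  I            2.988      6.144      8.782
  C           -1.038      1.038      2.076
  E             1.95      7.182      10.86
  solve Keq expr → x = 1.038; check Q = 434.2
Then add 1.836 M of D.
Step 3:
                   G          E          D
  I             1.95      7.182      12.69
  C           0.3325    -0.3325     -0.665
  E            2.283      6.849      12.03
  solve Keq expr → x = -0.3325; check Q = 434.2

Direction: reverse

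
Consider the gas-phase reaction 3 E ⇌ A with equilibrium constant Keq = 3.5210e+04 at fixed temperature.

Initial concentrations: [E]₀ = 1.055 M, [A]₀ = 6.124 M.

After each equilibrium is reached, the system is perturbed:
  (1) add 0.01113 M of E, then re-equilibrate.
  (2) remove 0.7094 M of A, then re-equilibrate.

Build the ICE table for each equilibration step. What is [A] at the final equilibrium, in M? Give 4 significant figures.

[A]_eq = 5.752 M

Q₀ = 5.215 vs Keq = 3.5210e+04 ⇒ Q<K, forward
Step 1:
                  E         A
  I           1.055     6.124
  C         -0.9982    0.3327
  E         0.05681     6.457
  solve Keq expr → x = 0.3327; check Q = 3.5210e+04
Then add 0.01113 M of E.
Step 2:
                  E         A
  I         0.06794     6.457
  C        -0.01112  0.003706
  E         0.05682      6.46
  solve Keq expr → x = 0.003706; check Q = 3.5210e+04
Then remove 0.7094 M of A.
Step 3:
                  E         A
  I         0.05682     5.751
  C       -0.002159 7.1958e-04
  E         0.05467     5.752
  solve Keq expr → x = 7.1958e-04; check Q = 3.5210e+04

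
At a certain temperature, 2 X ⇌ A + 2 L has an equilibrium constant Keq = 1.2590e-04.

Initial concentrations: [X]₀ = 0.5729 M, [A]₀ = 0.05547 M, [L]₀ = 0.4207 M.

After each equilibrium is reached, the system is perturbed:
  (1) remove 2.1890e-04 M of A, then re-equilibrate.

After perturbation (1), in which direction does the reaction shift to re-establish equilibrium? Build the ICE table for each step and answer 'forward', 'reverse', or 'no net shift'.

Direction: forward

Q₀ = 0.02991 vs Keq = 1.2590e-04 ⇒ Q>K, reverse
Step 1:
                   X          A          L
  Initial     0.5729    0.05547     0.4207
  Change      0.1097   -0.05486    -0.1097
  Equil       0.6826 6.0666e-04      0.311
  solve Keq expr → x = -0.05486; check Q = 1.2590e-04
Then remove 2.1890e-04 M of A.
Step 2:
                   X          A          L
  Initial     0.6826 3.8776e-04      0.311
  Change  -4.3289e-04 2.1645e-04 4.3289e-04
  Equil       0.6822 6.0421e-04     0.3114
  solve Keq expr → x = 2.1645e-04; check Q = 1.2590e-04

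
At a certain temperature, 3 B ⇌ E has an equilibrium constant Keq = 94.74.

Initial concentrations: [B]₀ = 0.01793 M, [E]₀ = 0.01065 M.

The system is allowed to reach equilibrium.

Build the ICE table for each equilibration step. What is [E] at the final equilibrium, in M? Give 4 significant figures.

Q₀ = 1848 vs Keq = 94.74 ⇒ Q>K, reverse
Step 1:
                  B         E
  I         0.01793   0.01065
  C         0.01836 -0.006121
  E         0.03629  0.004529
  solve Keq expr → x = -0.006121; check Q = 94.74

[E]_eq = 0.004529 M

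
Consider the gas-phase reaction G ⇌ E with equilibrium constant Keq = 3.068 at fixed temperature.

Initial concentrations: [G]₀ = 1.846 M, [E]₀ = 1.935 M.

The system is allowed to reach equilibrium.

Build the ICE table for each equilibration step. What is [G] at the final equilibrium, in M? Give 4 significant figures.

[G]_eq = 0.9294 M

Q₀ = 1.048 vs Keq = 3.068 ⇒ Q<K, forward
Step 1:
                   G          E
  Initial      1.846      1.935
  Change     -0.9166     0.9166
  Equil       0.9294      2.852
  solve Keq expr → x = 0.9166; check Q = 3.068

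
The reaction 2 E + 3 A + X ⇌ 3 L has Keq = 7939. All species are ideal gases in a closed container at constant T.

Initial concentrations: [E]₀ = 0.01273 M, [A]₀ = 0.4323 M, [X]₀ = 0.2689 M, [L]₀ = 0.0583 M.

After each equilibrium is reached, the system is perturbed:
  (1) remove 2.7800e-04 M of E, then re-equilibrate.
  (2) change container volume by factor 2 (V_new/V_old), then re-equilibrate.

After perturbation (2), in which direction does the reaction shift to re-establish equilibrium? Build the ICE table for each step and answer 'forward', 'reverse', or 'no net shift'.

Q₀ = 56.29 vs Keq = 7939 ⇒ Q<K, forward
Step 1:
                  E         A         X         L
  init      0.01273    0.4323    0.2689    0.0583
  Δ        -0.01106  -0.01659 -0.005529   0.01659
  eq       0.001672    0.4157    0.2634   0.07489
  solve Keq expr → x = 0.005529; check Q = 7939
Then remove 2.7800e-04 M of E.
Step 2:
                  E         A         X         L
  init     0.001394    0.4157    0.2634   0.07489
  Δ       2.6209e-04 3.9313e-04 1.3104e-04 -3.9313e-04
  eq       0.001656    0.4161    0.2635   0.07449
  solve Keq expr → x = -1.3104e-04; check Q = 7939
Then change container volume by factor 2 (V_new/V_old).
Step 3:
                  E         A         X         L
  init    8.2807e-04    0.2081    0.1318   0.03725
  Δ        0.001298  0.001947 6.4884e-04 -0.001947
  eq       0.002126      0.21    0.1324    0.0353
  solve Keq expr → x = -6.4884e-04; check Q = 7939

Direction: reverse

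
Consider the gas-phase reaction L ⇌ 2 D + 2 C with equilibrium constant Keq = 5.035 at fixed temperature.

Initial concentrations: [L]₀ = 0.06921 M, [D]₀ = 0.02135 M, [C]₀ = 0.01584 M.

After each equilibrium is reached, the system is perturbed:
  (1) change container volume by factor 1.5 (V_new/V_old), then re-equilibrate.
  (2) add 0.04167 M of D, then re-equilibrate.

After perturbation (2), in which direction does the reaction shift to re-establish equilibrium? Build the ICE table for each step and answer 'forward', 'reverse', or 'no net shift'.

Q₀ = 1.6525e-06 vs Keq = 5.035 ⇒ Q<K, forward
Step 1:
                  L         D         C
  init      0.06921   0.02135   0.01584
  Δ        -0.06909    0.1382    0.1382
  eq      1.1991e-04    0.1595     0.154
  solve Keq expr → x = 0.06909; check Q = 5.035
Then change container volume by factor 1.5 (V_new/V_old).
Step 2:
                  L         D         C
  init    7.9937e-05    0.1064    0.1027
  Δ       -5.6150e-05 1.1230e-04 1.1230e-04
  eq      2.3787e-05    0.1065    0.1028
  solve Keq expr → x = 5.6150e-05; check Q = 5.035
Then add 0.04167 M of D.
Step 3:
                  L         D         C
  init    2.3787e-05    0.1481    0.1028
  Δ       2.2197e-05 -4.4394e-05 -4.4394e-05
  eq      4.5984e-05    0.1481    0.1027
  solve Keq expr → x = -2.2197e-05; check Q = 5.035

Direction: reverse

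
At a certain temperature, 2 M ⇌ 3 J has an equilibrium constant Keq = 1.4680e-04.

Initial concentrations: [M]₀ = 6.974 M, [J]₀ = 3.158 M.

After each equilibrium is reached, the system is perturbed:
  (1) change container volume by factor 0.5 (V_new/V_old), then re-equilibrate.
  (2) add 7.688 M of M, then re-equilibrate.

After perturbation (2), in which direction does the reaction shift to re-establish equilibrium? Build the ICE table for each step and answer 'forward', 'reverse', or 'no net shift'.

Q₀ = 0.6475 vs Keq = 1.4680e-04 ⇒ Q>K, reverse
Step 1:
                   M          J
  Initial      6.974      3.158
  Change       1.954     -2.931
  Equil        8.928      0.227
  solve Keq expr → x = -0.977; check Q = 1.4680e-04
Then change container volume by factor 0.5 (V_new/V_old).
Step 2:
                   M          J
  Initial      17.86     0.4541
  Change     0.06189   -0.09284
  Equil        17.92     0.3612
  solve Keq expr → x = -0.03095; check Q = 1.4680e-04
Then add 7.688 M of M.
Step 3:
                   M          J
  Initial      25.61     0.3612
  Change     -0.0642     0.0963
  Equil        25.54     0.4575
  solve Keq expr → x = 0.0321; check Q = 1.4680e-04

Direction: forward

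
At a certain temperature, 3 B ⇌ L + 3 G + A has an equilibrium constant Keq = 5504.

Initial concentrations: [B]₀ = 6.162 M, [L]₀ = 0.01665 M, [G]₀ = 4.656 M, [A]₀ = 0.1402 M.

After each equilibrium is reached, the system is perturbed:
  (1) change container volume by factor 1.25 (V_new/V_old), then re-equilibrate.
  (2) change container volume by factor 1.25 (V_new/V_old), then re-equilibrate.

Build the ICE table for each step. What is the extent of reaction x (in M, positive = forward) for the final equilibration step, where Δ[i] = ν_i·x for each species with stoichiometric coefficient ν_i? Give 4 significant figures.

x = 0.01936 M

Q₀ = 0.001007 vs Keq = 5504 ⇒ Q<K, forward
Step 1:
                  B         L         G         A
  init        6.162   0.01665     4.656    0.1402
  Δ          -5.312     1.771     5.312     1.771
  eq         0.8502     1.787     9.968     1.911
  solve Keq expr → x = 1.771; check Q = 5504
Then change container volume by factor 1.25 (V_new/V_old).
Step 2:
                  B         L         G         A
  init       0.6801      1.43     7.974     1.529
  Δ        -0.08089   0.02696   0.08089   0.02696
  eq         0.5993     1.457     8.055     1.556
  solve Keq expr → x = 0.02696; check Q = 5504
Then change container volume by factor 1.25 (V_new/V_old).
Step 3:
                  B         L         G         A
  init       0.4794     1.165     6.444     1.244
  Δ        -0.05808   0.01936   0.05808   0.01936
  eq         0.4213     1.185     6.502     1.264
  solve Keq expr → x = 0.01936; check Q = 5504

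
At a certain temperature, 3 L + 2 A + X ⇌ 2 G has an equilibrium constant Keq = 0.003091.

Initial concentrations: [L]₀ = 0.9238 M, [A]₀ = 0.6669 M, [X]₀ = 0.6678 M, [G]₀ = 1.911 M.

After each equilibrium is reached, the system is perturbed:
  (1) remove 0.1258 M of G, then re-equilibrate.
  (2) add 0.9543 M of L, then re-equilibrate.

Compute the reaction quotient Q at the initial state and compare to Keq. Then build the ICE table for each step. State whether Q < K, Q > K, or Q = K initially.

Q₀ = 15.6 vs Keq = 0.003091 ⇒ Q>K, reverse
Step 1:
                    L           A           X           G
  init         0.9238      0.6669      0.6678       1.911
  Δ              1.95         1.3      0.6499        -1.3
  eq            2.873       1.967       1.318      0.6113
  solve Keq expr → x = -0.6499; check Q = 0.003091
Then remove 0.1258 M of G.
Step 2:
                    L           A           X           G
  init          2.873       1.967       1.318      0.4855
  Δ           -0.1006    -0.06706    -0.03353     0.06706
  eq            2.773         1.9       1.284      0.5526
  solve Keq expr → x = 0.03353; check Q = 0.003091
Then add 0.9543 M of L.
Step 3:
                    L           A           X           G
  init          3.727         1.9       1.284      0.5526
  Δ           -0.2238     -0.1492     -0.0746      0.1492
  eq            3.503        1.75        1.21      0.7018
  solve Keq expr → x = 0.0746; check Q = 0.003091

Q₀ = 15.6; Q > K (proceeds reverse)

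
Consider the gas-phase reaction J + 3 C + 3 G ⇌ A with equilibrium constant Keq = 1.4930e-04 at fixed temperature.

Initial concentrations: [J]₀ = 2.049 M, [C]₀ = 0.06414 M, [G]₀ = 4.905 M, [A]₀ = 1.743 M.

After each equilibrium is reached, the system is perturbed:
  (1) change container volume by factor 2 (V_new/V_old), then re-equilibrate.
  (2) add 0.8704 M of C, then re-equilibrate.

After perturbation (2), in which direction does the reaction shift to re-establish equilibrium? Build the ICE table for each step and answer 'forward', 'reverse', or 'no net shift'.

Direction: forward

Q₀ = 27.32 vs Keq = 1.4930e-04 ⇒ Q>K, reverse
Step 1:
                   J          C          G          A
  I            2.049    0.06414      4.905      1.743
  C           0.6543      1.963      1.963    -0.6543
  E            2.703      2.027      6.868      1.089
  solve Keq expr → x = -0.6543; check Q = 1.4930e-04
Then change container volume by factor 2 (V_new/V_old).
Step 2:
                   J          C          G          A
  I            1.352      1.013      3.434     0.5444
  C           0.3471      1.041      1.041    -0.3471
  E            1.699      2.055      4.475     0.1972
  solve Keq expr → x = -0.3471; check Q = 1.4930e-04
Then add 0.8704 M of C.
Step 3:
                   J          C          G          A
  I            1.699      2.925      4.475     0.1972
  C          -0.1059    -0.3176    -0.3176     0.1059
  E            1.593      2.608      4.158     0.3031
  solve Keq expr → x = 0.1059; check Q = 1.4930e-04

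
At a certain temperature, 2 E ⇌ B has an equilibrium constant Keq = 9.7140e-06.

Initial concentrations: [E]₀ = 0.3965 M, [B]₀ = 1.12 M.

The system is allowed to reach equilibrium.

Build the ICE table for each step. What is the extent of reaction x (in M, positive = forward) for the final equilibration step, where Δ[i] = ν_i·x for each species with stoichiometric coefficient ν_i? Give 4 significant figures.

x = -1.12 M

Q₀ = 7.124 vs Keq = 9.7140e-06 ⇒ Q>K, reverse
Step 1:
                  E         B
  I          0.3965      1.12
  C            2.24     -1.12
  E           2.636 6.7516e-05
  solve Keq expr → x = -1.12; check Q = 9.7140e-06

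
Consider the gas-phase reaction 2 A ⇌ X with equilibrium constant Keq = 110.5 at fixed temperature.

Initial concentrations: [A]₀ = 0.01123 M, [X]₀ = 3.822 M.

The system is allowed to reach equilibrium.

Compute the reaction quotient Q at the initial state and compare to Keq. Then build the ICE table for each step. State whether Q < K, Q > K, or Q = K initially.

Q₀ = 3.0306e+04; Q > K (proceeds reverse)

Q₀ = 3.0306e+04 vs Keq = 110.5 ⇒ Q>K, reverse
Step 1:
                  A         X
  init      0.01123     3.822
  Δ          0.1726  -0.08632
  eq         0.1839     3.736
  solve Keq expr → x = -0.08632; check Q = 110.5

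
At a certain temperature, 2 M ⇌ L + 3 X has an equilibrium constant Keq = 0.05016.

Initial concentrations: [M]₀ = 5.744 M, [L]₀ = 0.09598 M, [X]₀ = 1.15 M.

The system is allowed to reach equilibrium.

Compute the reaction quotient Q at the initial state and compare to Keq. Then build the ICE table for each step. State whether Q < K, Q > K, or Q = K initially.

Q₀ = 0.004424; Q < K (proceeds forward)

Q₀ = 0.004424 vs Keq = 0.05016 ⇒ Q<K, forward
Step 1:
                    M           L           X
  I             5.744     0.09598        1.15
  C           -0.3783      0.1891      0.5674
  E             5.366      0.2851       1.717
  solve Keq expr → x = 0.1891; check Q = 0.05016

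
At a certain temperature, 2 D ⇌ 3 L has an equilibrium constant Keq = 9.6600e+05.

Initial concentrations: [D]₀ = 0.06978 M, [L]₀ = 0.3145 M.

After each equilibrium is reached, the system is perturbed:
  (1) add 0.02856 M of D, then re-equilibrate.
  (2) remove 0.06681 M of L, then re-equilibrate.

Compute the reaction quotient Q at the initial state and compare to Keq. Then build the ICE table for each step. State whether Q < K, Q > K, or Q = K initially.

Q₀ = 6.389 vs Keq = 9.6600e+05 ⇒ Q<K, forward
Step 1:
                   D          L
  I          0.06978     0.3145
  C          -0.0695     0.1043
  E       2.7571e-04     0.4188
  solve Keq expr → x = 0.03475; check Q = 9.6600e+05
Then add 0.02856 M of D.
Step 2:
                   D          L
  I          0.02884     0.4188
  C         -0.02852    0.04278
  E       3.1902e-04     0.4615
  solve Keq expr → x = 0.01426; check Q = 9.6600e+05
Then remove 0.06681 M of L.
Step 3:
                   D          L
  I       3.1902e-04     0.3947
  C       -6.6603e-05 9.9905e-05
  E       2.5241e-04     0.3948
  solve Keq expr → x = 3.3302e-05; check Q = 9.6600e+05

Q₀ = 6.389; Q < K (proceeds forward)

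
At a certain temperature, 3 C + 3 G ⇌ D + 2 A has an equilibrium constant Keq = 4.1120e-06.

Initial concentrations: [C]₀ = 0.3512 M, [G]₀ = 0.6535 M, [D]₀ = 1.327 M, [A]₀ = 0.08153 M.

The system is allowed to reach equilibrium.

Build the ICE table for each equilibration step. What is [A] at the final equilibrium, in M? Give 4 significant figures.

Q₀ = 0.7296 vs Keq = 4.1120e-06 ⇒ Q>K, reverse
Step 1:
                  C         G         D         A
  I          0.3512    0.6535     1.327   0.08153
  C          0.1217    0.1217  -0.04057  -0.08113
  E          0.4729    0.7752     1.286 3.9683e-04
  solve Keq expr → x = -0.04057; check Q = 4.1120e-06

[A]_eq = 3.9683e-04 M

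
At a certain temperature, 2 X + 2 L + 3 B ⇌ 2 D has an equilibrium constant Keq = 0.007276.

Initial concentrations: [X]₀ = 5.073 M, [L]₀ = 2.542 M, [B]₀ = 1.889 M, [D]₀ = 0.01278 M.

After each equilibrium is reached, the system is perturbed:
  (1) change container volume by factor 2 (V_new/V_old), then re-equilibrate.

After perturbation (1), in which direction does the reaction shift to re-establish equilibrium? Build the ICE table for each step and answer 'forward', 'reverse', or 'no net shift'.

Q₀ = 1.4571e-07 vs Keq = 0.007276 ⇒ Q<K, forward
Step 1:
                    X           L           B           D
  Initial       5.073       2.542       1.889     0.01278
  Change      -0.6371     -0.6371     -0.9557      0.6371
  Equil         4.436       1.905      0.9333      0.6499
  solve Keq expr → x = 0.3186; check Q = 0.007276
Then change container volume by factor 2 (V_new/V_old).
Step 2:
                    X           L           B           D
  Initial       2.218      0.9524      0.4667      0.3249
  Change       0.1791      0.1791      0.2686     -0.1791
  Equil         2.397       1.132      0.7353      0.1459
  solve Keq expr → x = -0.08954; check Q = 0.007276

Direction: reverse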